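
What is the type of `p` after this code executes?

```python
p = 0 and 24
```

'and' returns the first falsy value (0, which is int)

int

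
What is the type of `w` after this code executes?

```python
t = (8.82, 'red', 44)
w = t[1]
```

Index 1 of tuple is 'red' which is str

str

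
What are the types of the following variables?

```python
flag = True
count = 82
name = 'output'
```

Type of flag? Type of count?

flag is bool; count is int

bool, int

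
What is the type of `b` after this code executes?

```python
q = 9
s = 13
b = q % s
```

int % int returns int (9 % 13 = 9)

int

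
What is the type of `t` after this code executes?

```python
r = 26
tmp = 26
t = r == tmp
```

Equality comparison returns bool

bool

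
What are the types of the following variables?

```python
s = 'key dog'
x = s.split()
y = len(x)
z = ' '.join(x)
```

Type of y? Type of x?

len() returns int; str.split() returns list

int, list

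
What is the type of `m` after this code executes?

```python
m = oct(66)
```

oct() returns str representation

str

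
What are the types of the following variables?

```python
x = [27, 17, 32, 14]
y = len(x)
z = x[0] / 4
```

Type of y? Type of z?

len() returns int; int / int returns float

int, float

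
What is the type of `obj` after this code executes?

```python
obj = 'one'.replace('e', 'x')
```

str.replace() returns str

str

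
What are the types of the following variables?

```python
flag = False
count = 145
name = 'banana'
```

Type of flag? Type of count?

flag is bool; count is int

bool, int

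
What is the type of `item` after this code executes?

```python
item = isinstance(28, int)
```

isinstance() returns bool

bool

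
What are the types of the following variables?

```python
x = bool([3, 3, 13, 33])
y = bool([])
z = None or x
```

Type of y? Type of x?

bool() returns bool; bool() returns bool

bool, bool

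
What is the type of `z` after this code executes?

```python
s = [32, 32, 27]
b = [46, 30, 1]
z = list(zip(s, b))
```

list(zip(...)) returns a list of tuples

list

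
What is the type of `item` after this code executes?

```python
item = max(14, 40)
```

max() of ints returns int

int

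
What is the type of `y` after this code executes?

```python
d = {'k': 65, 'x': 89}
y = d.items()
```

dict.items() returns a dict_items view

dict_items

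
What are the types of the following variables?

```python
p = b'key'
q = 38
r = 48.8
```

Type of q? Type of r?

q is int; r is float

int, float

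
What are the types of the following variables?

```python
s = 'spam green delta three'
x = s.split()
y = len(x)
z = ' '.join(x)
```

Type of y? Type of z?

len() returns int; str.join() returns str

int, str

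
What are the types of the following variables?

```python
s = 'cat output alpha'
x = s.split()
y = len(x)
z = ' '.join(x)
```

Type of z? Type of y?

str.join() returns str; len() returns int

str, int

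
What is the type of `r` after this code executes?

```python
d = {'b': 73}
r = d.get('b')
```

dict.get() returns the value (int) when key is found

int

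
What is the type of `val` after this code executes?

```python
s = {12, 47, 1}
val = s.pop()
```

Popping from a set of ints returns int

int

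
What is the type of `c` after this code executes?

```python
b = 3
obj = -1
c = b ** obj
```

int ** negative int returns float

float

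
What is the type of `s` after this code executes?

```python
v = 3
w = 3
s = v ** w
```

int ** positive int returns int (3 ** 3 = 27)

int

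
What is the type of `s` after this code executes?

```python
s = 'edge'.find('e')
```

str.find() returns int (index, or -1)

int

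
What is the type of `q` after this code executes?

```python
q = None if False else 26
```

Ternary: condition is False, else branch (26) taken → int

int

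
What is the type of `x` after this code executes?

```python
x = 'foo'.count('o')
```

str.count() returns int

int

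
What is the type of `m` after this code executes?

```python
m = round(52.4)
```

round() with no ndigits arg returns int

int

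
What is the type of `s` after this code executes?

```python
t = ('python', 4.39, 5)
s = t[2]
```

Index 2 of tuple is 5 which is int

int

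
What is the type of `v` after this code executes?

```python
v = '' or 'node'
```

'or' returns first truthy value ('node', which is str)

str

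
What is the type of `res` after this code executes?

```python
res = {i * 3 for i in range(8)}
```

A set comprehension {expr for x in iterable} produces a set

set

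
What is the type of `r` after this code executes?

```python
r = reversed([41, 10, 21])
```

reversed() on a list returns a list_reverseiterator

list_reverseiterator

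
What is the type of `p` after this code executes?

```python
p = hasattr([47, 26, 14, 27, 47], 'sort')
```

hasattr() returns bool

bool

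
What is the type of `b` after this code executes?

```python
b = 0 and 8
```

'and' returns the first falsy value (0, which is int)

int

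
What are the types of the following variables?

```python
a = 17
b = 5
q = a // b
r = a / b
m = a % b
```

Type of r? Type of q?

int / int returns float; int // int returns int

float, int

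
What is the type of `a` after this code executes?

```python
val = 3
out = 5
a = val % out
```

int % int returns int (3 % 5 = 3)

int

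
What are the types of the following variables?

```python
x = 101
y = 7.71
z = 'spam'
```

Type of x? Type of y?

x is int; y is float

int, float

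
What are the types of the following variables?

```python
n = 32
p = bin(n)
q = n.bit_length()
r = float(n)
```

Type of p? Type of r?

bin() returns str; float() returns float

str, float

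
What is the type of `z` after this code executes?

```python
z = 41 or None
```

'or' returns first truthy value (41, int)

int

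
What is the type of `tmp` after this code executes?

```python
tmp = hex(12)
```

hex() returns str representation

str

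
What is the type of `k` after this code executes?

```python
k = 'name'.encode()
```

str.encode() returns bytes

bytes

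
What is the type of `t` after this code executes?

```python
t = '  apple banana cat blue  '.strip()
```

str.strip() returns str

str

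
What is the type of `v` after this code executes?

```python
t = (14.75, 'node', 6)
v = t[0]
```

Index 0 of tuple is 14.75 which is float

float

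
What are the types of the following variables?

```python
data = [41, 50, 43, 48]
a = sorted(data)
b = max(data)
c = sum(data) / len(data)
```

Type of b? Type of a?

max of ints returns int; sorted() returns list

int, list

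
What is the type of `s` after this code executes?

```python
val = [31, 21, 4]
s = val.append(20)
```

list.append() returns None (mutates in place)

NoneType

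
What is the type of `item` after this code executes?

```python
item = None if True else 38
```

Ternary: condition is True, if branch (None) taken → NoneType

NoneType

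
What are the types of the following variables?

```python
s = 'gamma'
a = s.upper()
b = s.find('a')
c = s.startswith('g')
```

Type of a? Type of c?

str.upper() returns str; str.startswith() returns bool

str, bool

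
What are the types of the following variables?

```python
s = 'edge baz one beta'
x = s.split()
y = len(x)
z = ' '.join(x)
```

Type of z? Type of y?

str.join() returns str; len() returns int

str, int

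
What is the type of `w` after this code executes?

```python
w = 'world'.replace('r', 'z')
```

str.replace() returns str

str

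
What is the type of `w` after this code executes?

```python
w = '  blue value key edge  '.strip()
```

str.strip() returns str

str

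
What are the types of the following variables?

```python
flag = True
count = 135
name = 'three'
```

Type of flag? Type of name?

flag is bool; name is str

bool, str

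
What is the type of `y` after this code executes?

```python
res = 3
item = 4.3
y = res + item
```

int + float returns float (3 + 4.3 = 7.3)

float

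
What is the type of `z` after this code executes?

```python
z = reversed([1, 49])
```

reversed() on a list returns a list_reverseiterator

list_reverseiterator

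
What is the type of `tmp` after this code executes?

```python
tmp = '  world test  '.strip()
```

str.strip() returns str

str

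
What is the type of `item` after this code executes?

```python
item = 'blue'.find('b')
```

str.find() returns int (index, or -1)

int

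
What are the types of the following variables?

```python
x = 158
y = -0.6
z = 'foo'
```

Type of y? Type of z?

y is float; z is str

float, str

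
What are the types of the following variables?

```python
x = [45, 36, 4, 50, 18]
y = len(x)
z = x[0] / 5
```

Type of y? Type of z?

len() returns int; int / int returns float

int, float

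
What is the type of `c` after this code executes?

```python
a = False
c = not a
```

'not' always returns bool

bool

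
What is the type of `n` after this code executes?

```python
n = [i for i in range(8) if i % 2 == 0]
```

A list comprehension [...] produces a list

list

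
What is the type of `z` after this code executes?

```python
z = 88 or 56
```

'or' returns the first truthy value (88, which is int)

int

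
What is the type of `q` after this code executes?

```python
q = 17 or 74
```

'or' returns the first truthy value (17, which is int)

int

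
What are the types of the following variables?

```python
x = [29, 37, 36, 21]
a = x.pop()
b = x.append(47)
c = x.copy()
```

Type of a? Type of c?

list.pop() returns the element (int); list.copy() returns list

int, list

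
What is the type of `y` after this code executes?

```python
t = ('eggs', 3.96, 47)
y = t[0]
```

Index 0 of tuple is 'eggs' which is str

str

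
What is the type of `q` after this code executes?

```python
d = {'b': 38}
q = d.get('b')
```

dict.get() returns the value (int) when key is found

int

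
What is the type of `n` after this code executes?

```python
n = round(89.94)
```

round() with no ndigits arg returns int

int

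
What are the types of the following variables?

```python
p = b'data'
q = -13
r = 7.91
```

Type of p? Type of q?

p is bytes; q is int

bytes, int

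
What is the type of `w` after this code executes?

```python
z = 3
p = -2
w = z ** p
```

int ** negative int returns float

float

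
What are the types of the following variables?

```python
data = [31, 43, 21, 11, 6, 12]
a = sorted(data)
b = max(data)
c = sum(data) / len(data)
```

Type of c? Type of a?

int / int returns float; sorted() returns list

float, list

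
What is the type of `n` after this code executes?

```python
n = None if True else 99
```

Ternary: condition is True, if branch (None) taken → NoneType

NoneType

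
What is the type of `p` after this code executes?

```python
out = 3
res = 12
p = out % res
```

int % int returns int (3 % 12 = 3)

int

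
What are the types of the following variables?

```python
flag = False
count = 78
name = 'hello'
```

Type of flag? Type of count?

flag is bool; count is int

bool, int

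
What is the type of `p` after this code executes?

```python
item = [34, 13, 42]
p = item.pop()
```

list.pop() returns the popped element (int here)

int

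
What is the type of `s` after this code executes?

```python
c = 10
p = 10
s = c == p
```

Equality comparison returns bool

bool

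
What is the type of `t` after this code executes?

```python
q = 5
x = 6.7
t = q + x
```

int + float returns float (5 + 6.7 = 11.7)

float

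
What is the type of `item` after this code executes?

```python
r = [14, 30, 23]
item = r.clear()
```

list.clear() returns None

NoneType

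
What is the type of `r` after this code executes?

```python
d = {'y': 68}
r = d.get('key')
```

dict.get() returns None when key 'key' is not found and no default given

NoneType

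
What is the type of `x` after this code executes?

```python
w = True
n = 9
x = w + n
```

bool + int returns int (True is 1, so 1 + 9 = 10)

int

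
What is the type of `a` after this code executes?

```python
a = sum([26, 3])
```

sum() of ints returns int

int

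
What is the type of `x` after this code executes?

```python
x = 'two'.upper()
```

str.upper() returns str

str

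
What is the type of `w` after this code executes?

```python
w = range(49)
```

range() returns a range object

range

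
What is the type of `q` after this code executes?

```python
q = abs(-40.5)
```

abs() of float returns float

float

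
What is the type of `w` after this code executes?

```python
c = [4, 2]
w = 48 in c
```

'in' operator returns bool

bool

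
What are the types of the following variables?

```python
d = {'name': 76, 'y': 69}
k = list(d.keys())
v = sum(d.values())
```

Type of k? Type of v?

list(...) returns list; sum of int values returns int

list, int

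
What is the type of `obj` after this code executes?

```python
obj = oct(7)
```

oct() returns str representation

str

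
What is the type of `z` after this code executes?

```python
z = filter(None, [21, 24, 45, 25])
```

filter() returns a filter iterator object

filter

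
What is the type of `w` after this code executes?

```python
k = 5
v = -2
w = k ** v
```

int ** negative int returns float

float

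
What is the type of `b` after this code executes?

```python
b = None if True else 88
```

Ternary: condition is True, if branch (None) taken → NoneType

NoneType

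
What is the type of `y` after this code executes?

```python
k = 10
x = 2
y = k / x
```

int / int always returns float in Python 3 (10 / 2 = 5)

float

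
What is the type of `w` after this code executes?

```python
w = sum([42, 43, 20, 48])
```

sum() of ints returns int

int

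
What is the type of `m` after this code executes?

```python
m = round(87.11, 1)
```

round() with ndigits arg returns float

float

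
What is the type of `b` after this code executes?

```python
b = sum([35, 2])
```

sum() of ints returns int

int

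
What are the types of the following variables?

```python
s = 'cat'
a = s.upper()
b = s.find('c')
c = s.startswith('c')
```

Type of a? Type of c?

str.upper() returns str; str.startswith() returns bool

str, bool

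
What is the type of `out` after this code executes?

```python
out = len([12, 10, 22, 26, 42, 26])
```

len() always returns int

int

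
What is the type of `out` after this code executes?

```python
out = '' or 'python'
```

'or' returns first truthy value ('python', which is str)

str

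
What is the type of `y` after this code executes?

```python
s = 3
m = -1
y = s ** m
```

int ** negative int returns float

float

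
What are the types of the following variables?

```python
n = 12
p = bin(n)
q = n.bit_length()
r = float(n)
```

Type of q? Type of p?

int.bit_length() returns int; bin() returns str

int, str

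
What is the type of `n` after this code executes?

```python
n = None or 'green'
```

'or' with None returns the other value ('green', str)

str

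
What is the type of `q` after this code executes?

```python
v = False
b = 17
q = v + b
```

bool + int returns int (False is 0, so 0 + 17 = 17)

int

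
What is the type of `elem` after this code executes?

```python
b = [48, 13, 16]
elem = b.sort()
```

list.sort() returns None (sorts in place)

NoneType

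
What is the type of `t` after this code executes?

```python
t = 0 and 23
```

'and' returns the first falsy value (0, which is int)

int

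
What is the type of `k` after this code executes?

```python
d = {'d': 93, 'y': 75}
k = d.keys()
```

.keys() returns a dict_keys view object

dict_keys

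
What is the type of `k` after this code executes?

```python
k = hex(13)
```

hex() returns str representation

str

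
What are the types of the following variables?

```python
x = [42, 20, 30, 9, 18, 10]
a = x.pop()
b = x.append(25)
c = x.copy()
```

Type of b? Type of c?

list.append() returns None; list.copy() returns list

NoneType, list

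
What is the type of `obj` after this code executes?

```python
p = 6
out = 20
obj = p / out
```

int / int always returns float in Python 3 (6 / 20 = 0.3)

float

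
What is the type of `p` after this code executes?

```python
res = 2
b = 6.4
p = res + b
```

int + float returns float (2 + 6.4 = 8.4)

float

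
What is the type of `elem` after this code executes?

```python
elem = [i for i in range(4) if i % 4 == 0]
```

A list comprehension [...] produces a list

list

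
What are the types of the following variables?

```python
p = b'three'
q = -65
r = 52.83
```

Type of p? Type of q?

p is bytes; q is int

bytes, int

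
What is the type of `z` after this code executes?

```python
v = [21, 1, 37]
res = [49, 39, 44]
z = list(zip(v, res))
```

list(zip(...)) returns a list of tuples

list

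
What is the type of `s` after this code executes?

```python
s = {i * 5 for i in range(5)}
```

A set comprehension {expr for x in iterable} produces a set

set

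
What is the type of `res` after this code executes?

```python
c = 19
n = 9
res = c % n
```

int % int returns int (19 % 9 = 1)

int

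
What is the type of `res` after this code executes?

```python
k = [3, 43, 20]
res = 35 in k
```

'in' operator returns bool

bool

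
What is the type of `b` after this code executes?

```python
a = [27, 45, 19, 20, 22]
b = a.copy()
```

list.copy() returns list

list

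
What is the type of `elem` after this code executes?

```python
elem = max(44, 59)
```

max() of ints returns int

int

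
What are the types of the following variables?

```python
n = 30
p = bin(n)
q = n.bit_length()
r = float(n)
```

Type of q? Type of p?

int.bit_length() returns int; bin() returns str

int, str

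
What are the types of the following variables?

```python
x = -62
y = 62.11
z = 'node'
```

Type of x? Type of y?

x is int; y is float

int, float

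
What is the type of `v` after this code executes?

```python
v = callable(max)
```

callable() returns bool

bool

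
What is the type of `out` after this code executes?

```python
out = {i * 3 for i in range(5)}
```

A set comprehension {expr for x in iterable} produces a set

set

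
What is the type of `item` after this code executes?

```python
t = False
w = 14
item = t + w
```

bool + int returns int (False is 0, so 0 + 14 = 14)

int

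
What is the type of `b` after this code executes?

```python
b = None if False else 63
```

Ternary: condition is False, else branch (63) taken → int

int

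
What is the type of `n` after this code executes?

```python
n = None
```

None has type NoneType

NoneType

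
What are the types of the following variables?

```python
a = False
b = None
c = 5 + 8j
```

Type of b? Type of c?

b is NoneType; c is complex

NoneType, complex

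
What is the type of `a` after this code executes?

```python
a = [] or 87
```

'or' returns first truthy value (87, which is int)

int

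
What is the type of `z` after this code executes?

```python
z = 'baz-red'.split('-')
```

str.split() returns list

list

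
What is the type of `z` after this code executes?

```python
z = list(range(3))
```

list(range(...)) returns list

list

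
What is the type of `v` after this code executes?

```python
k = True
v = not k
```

'not' always returns bool

bool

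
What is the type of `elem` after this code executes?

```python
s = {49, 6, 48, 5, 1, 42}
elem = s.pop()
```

Popping from a set of ints returns int

int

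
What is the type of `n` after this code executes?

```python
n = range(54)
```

range() returns a range object

range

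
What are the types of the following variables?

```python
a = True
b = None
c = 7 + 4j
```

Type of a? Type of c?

a is bool; c is complex

bool, complex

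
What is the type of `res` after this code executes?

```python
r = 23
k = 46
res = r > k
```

Comparison operators return bool

bool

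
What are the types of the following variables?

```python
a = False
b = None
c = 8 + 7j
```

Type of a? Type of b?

a is bool; b is NoneType

bool, NoneType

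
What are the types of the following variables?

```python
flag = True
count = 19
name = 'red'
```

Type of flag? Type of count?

flag is bool; count is int

bool, int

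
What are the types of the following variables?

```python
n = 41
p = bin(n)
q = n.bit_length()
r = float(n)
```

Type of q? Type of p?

int.bit_length() returns int; bin() returns str

int, str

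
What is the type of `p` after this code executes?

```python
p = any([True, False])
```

any() returns bool

bool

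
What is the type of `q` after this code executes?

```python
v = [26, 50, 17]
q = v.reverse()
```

list.reverse() returns None

NoneType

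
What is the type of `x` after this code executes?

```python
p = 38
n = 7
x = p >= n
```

Comparison operators return bool

bool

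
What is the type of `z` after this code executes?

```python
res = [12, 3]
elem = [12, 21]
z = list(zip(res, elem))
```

list(zip(...)) returns a list of tuples

list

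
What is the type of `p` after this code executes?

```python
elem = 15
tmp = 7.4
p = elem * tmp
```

int * float returns float (15 * 7.4 = 111.0)

float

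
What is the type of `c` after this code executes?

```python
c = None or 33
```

'or' with None returns the other value (33, int)

int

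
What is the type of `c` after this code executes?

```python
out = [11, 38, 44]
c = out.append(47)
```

list.append() returns None (mutates in place)

NoneType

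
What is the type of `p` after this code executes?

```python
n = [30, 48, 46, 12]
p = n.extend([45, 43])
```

list.extend() returns None

NoneType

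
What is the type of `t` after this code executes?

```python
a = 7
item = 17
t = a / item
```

int / int always returns float in Python 3 (7 / 17 = 0.411765)

float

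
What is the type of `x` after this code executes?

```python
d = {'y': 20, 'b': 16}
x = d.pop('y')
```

dict.pop() returns the value (int)

int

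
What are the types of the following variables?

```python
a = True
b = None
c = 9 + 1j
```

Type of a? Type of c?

a is bool; c is complex

bool, complex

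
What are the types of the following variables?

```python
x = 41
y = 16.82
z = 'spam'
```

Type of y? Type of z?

y is float; z is str

float, str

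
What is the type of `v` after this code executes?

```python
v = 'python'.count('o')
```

str.count() returns int

int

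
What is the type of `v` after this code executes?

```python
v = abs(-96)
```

abs() of int returns int

int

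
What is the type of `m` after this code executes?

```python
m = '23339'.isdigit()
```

str.isdigit() returns bool

bool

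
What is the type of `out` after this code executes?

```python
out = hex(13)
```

hex() returns str representation

str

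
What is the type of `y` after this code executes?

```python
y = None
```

None has type NoneType

NoneType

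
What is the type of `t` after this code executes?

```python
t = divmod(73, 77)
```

divmod() returns a tuple (quotient, remainder)

tuple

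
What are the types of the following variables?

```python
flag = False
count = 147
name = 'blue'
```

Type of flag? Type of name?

flag is bool; name is str

bool, str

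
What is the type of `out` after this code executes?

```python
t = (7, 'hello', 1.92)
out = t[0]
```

Index 0 of tuple is 7 which is int

int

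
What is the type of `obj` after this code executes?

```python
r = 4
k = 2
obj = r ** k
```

int ** positive int returns int (4 ** 2 = 16)

int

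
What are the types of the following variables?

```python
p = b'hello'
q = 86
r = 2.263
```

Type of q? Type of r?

q is int; r is float

int, float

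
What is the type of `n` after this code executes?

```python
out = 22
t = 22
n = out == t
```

Equality comparison returns bool

bool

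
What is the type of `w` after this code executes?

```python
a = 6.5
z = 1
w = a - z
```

float - int returns float (6.5 - 1 = 5.5)

float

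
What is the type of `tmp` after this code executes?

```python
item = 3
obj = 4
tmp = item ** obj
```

int ** positive int returns int (3 ** 4 = 81)

int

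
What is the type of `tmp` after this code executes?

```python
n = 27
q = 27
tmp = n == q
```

Equality comparison returns bool

bool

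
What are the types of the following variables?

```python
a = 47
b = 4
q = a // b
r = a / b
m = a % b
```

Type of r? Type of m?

int / int returns float; int % int returns int

float, int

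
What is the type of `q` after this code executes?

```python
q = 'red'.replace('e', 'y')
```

str.replace() returns str

str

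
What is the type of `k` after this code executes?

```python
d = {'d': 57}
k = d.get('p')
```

dict.get() returns None when key 'p' is not found and no default given

NoneType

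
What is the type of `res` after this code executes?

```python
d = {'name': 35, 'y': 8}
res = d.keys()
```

.keys() returns a dict_keys view object

dict_keys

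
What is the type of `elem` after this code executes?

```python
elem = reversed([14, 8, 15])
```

reversed() on a list returns a list_reverseiterator

list_reverseiterator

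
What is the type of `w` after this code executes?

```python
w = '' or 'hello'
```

'or' returns first truthy value ('hello', which is str)

str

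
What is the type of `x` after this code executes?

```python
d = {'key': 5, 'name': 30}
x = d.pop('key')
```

dict.pop() returns the value (int)

int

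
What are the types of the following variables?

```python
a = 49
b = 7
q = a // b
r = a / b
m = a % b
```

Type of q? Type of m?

int // int returns int; int % int returns int

int, int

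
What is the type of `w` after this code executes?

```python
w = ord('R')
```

ord() returns int (Unicode code point)

int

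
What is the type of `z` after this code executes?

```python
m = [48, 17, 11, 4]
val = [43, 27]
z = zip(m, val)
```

zip() returns a zip iterator object

zip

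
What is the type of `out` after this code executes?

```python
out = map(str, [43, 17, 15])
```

map() returns a map iterator object

map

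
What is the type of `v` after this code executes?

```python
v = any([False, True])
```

any() returns bool

bool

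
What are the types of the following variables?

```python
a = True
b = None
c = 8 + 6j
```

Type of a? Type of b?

a is bool; b is NoneType

bool, NoneType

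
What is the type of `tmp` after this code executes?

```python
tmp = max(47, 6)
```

max() of ints returns int

int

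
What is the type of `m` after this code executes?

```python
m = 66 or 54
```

'or' returns the first truthy value (66, which is int)

int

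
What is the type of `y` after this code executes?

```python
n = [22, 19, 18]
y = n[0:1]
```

Slicing a list always returns a list

list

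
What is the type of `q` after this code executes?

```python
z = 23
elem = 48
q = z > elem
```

Comparison operators return bool

bool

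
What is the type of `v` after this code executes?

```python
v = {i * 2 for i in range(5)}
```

A set comprehension {expr for x in iterable} produces a set

set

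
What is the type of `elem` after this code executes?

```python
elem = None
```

None has type NoneType

NoneType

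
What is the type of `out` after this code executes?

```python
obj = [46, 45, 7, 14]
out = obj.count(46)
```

list.count() returns int

int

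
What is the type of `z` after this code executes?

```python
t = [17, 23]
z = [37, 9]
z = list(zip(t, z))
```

list(zip(...)) returns a list of tuples

list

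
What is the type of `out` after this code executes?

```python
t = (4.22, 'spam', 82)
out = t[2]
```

Index 2 of tuple is 82 which is int

int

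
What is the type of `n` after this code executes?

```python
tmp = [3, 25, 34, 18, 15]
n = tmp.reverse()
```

list.reverse() returns None

NoneType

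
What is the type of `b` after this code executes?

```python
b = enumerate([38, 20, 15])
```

enumerate() returns an enumerate iterator object

enumerate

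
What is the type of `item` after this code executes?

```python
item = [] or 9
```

'or' returns first truthy value (9, which is int)

int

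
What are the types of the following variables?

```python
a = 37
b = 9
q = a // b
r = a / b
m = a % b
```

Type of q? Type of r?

int // int returns int; int / int returns float

int, float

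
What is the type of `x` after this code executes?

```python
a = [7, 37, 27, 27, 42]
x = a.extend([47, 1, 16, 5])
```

list.extend() returns None

NoneType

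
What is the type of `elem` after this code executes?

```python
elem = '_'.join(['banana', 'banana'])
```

str.join() returns str

str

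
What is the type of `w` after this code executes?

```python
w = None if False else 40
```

Ternary: condition is False, else branch (40) taken → int

int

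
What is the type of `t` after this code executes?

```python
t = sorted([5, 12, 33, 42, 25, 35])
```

sorted() always returns list

list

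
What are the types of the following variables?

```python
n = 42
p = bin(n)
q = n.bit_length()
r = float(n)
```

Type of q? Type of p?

int.bit_length() returns int; bin() returns str

int, str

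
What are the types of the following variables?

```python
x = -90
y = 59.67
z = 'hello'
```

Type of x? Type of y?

x is int; y is float

int, float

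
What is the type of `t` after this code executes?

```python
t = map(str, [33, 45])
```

map() returns a map iterator object

map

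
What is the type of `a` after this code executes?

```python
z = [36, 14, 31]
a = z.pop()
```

list.pop() returns the popped element (int here)

int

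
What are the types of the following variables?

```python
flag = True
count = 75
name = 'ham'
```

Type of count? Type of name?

count is int; name is str

int, str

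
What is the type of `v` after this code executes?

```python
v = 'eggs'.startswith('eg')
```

str.startswith() returns bool

bool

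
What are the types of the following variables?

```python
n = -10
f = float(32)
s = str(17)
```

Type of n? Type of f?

n is int; f is float

int, float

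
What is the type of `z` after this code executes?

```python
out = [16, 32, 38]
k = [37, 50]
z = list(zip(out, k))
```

list(zip(...)) returns a list of tuples

list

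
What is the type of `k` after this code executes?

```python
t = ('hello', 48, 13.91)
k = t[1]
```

Index 1 of tuple is 48 which is int

int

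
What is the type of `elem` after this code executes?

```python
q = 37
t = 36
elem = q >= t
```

Comparison operators return bool

bool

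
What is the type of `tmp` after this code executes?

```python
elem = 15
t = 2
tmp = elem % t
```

int % int returns int (15 % 2 = 1)

int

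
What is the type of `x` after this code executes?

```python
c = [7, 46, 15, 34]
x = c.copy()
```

list.copy() returns list

list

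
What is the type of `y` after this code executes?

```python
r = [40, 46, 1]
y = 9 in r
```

'in' operator returns bool

bool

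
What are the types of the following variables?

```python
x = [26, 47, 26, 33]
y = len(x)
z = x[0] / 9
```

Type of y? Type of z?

len() returns int; int / int returns float

int, float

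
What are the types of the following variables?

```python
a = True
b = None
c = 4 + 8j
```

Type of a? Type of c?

a is bool; c is complex

bool, complex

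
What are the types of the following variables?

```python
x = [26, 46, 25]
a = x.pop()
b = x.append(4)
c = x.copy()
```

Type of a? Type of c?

list.pop() returns the element (int); list.copy() returns list

int, list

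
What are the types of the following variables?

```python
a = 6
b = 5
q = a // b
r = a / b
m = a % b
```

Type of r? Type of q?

int / int returns float; int // int returns int

float, int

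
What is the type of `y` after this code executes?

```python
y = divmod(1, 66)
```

divmod() returns a tuple (quotient, remainder)

tuple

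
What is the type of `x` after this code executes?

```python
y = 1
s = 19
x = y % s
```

int % int returns int (1 % 19 = 1)

int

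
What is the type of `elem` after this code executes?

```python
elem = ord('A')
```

ord() returns int (Unicode code point)

int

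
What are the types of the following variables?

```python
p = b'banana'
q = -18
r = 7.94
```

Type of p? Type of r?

p is bytes; r is float

bytes, float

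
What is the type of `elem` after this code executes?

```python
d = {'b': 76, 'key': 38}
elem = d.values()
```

.values() returns a dict_values view object

dict_values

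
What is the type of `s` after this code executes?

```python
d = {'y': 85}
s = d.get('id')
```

dict.get() returns None when key 'id' is not found and no default given

NoneType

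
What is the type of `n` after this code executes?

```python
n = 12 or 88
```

'or' returns the first truthy value (12, which is int)

int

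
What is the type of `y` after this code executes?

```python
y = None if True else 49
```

Ternary: condition is True, if branch (None) taken → NoneType

NoneType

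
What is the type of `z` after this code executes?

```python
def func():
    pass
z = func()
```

A function with no return statement returns None

NoneType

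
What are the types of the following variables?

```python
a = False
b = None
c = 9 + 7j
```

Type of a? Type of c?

a is bool; c is complex

bool, complex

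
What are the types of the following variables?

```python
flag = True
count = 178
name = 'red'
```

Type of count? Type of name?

count is int; name is str

int, str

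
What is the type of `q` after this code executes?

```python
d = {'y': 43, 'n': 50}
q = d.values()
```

.values() returns a dict_values view object

dict_values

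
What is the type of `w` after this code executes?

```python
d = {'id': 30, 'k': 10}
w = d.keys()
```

.keys() returns a dict_keys view object

dict_keys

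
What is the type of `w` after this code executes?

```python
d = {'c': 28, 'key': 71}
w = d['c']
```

Accessing dict[str, int] with key 'c' returns int value 28

int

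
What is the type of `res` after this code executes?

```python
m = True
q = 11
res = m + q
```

bool + int returns int (True is 1, so 1 + 11 = 12)

int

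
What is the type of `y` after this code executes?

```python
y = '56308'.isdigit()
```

str.isdigit() returns bool

bool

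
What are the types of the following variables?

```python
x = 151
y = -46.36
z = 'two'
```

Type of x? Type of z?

x is int; z is str

int, str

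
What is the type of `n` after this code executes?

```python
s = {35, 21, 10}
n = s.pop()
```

Popping from a set of ints returns int

int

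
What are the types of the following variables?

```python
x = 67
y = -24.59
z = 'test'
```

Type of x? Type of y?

x is int; y is float

int, float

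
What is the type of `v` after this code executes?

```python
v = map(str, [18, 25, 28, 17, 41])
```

map() returns a map iterator object

map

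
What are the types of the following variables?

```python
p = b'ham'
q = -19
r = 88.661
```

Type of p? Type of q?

p is bytes; q is int

bytes, int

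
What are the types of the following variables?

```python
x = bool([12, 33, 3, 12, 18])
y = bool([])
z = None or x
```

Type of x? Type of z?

bool() returns bool; None or <bool> returns the bool

bool, bool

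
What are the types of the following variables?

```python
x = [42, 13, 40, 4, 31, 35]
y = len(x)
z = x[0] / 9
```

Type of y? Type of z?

len() returns int; int / int returns float

int, float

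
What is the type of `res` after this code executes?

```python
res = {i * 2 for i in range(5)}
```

A set comprehension {expr for x in iterable} produces a set

set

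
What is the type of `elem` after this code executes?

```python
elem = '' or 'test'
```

'or' returns first truthy value ('test', which is str)

str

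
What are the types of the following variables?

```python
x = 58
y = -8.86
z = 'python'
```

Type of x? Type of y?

x is int; y is float

int, float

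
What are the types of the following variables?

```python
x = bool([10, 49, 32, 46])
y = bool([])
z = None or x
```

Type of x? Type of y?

bool() returns bool; bool() returns bool

bool, bool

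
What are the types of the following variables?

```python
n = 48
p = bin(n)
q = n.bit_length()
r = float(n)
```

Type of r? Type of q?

float() returns float; int.bit_length() returns int

float, int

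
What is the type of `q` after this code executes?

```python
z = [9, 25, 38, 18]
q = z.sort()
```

list.sort() returns None (sorts in place)

NoneType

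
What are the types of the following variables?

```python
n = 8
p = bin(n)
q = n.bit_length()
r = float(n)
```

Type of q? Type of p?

int.bit_length() returns int; bin() returns str

int, str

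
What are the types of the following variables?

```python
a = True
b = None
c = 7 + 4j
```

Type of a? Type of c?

a is bool; c is complex

bool, complex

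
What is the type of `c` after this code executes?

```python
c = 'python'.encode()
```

str.encode() returns bytes

bytes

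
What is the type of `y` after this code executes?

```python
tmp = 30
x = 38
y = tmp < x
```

Comparison operators return bool

bool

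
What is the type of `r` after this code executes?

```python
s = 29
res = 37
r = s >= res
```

Comparison operators return bool

bool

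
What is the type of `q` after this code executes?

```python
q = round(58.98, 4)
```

round() with ndigits arg returns float

float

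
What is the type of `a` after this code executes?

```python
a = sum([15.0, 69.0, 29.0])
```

sum() of floats returns float

float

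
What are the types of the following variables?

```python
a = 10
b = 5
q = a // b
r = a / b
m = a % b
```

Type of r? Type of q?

int / int returns float; int // int returns int

float, int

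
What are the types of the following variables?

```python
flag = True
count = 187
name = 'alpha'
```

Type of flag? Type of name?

flag is bool; name is str

bool, str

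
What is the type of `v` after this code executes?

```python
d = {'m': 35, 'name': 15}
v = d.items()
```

dict.items() returns a dict_items view

dict_items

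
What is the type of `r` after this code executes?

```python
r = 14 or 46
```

'or' returns the first truthy value (14, which is int)

int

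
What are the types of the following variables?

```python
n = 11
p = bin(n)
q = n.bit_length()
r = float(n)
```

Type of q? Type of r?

int.bit_length() returns int; float() returns float

int, float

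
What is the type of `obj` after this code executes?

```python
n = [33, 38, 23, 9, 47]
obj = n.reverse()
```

list.reverse() returns None

NoneType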